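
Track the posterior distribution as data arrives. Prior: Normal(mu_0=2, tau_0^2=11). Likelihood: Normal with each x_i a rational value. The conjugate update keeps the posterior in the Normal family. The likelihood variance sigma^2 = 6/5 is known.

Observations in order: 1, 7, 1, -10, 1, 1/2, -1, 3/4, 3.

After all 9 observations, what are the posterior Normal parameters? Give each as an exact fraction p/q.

mu_0=763/2004, tau_0^2=22/167

obs 1: x=1 → posterior Normal(67/61, 66/61)
obs 2: x=7 → posterior Normal(113/29, 33/58)
obs 3: x=1 → posterior Normal(169/57, 22/57)
obs 4: x=-10 → posterior Normal(-43/226, 33/113)
obs 5: x=1 → posterior Normal(12/281, 66/281)
obs 6: x=1/2 → posterior Normal(79/672, 11/56)
obs 7: x=-1 → posterior Normal(-31/782, 66/391)
obs 8: x=3/4 → posterior Normal(103/1784, 33/223)
obs 9: x=3 → posterior Normal(763/2004, 22/167)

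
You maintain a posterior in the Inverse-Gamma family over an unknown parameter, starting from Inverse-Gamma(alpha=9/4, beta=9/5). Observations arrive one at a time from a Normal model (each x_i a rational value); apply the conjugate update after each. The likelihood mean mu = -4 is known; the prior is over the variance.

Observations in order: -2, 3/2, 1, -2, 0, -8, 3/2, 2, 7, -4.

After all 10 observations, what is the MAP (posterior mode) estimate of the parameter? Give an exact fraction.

2861/165

obs 1: x=-2 → posterior Inverse-Gamma(11/4, 19/5)
obs 2: x=3/2 → posterior Inverse-Gamma(13/4, 757/40)
obs 3: x=1 → posterior Inverse-Gamma(15/4, 1257/40)
obs 4: x=-2 → posterior Inverse-Gamma(17/4, 1337/40)
obs 5: x=0 → posterior Inverse-Gamma(19/4, 1657/40)
obs 6: x=-8 → posterior Inverse-Gamma(21/4, 1977/40)
obs 7: x=3/2 → posterior Inverse-Gamma(23/4, 1291/20)
obs 8: x=2 → posterior Inverse-Gamma(25/4, 1651/20)
obs 9: x=7 → posterior Inverse-Gamma(27/4, 2861/20)
obs 10: x=-4 → posterior Inverse-Gamma(29/4, 2861/20)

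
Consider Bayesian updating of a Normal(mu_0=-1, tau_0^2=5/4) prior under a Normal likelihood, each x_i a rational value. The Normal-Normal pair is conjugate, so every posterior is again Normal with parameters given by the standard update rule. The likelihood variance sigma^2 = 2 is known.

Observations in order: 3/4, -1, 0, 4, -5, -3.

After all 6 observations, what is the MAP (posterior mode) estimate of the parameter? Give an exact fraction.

-117/152

obs 1: x=3/4 → posterior Normal(-17/52, 10/13)
obs 2: x=-1 → posterior Normal(-37/72, 5/9)
obs 3: x=0 → posterior Normal(-37/92, 10/23)
obs 4: x=4 → posterior Normal(43/112, 5/14)
obs 5: x=-5 → posterior Normal(-19/44, 10/33)
obs 6: x=-3 → posterior Normal(-117/152, 5/19)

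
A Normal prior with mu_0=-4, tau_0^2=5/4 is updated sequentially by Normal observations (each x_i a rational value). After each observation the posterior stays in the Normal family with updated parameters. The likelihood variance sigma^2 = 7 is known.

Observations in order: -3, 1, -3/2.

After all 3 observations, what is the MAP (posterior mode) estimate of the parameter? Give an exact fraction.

obs 1: x=-3 → posterior Normal(-127/33, 35/33)
obs 2: x=1 → posterior Normal(-61/19, 35/38)
obs 3: x=-3/2 → posterior Normal(-259/86, 35/43)

-259/86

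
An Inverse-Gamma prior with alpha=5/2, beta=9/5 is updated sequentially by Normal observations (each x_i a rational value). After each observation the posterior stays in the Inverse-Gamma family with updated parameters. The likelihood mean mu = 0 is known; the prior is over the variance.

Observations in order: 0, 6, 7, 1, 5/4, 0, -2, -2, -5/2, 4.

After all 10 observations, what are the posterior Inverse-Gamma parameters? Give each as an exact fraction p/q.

obs 1: x=0 → posterior Inverse-Gamma(3, 9/5)
obs 2: x=6 → posterior Inverse-Gamma(7/2, 99/5)
obs 3: x=7 → posterior Inverse-Gamma(4, 443/10)
obs 4: x=1 → posterior Inverse-Gamma(9/2, 224/5)
obs 5: x=5/4 → posterior Inverse-Gamma(5, 7293/160)
obs 6: x=0 → posterior Inverse-Gamma(11/2, 7293/160)
obs 7: x=-2 → posterior Inverse-Gamma(6, 7613/160)
obs 8: x=-2 → posterior Inverse-Gamma(13/2, 7933/160)
obs 9: x=-5/2 → posterior Inverse-Gamma(7, 8433/160)
obs 10: x=4 → posterior Inverse-Gamma(15/2, 9713/160)

alpha=15/2, beta=9713/160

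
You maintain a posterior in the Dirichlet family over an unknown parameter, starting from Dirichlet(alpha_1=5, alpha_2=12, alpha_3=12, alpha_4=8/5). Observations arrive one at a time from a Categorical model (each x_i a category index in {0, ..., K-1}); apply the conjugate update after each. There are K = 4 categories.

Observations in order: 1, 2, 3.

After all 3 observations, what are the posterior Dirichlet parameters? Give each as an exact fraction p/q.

obs 1: x=1 → posterior Dirichlet(5, 13, 12, 8/5)
obs 2: x=2 → posterior Dirichlet(5, 13, 13, 8/5)
obs 3: x=3 → posterior Dirichlet(5, 13, 13, 13/5)

alpha_1=5, alpha_2=13, alpha_3=13, alpha_4=13/5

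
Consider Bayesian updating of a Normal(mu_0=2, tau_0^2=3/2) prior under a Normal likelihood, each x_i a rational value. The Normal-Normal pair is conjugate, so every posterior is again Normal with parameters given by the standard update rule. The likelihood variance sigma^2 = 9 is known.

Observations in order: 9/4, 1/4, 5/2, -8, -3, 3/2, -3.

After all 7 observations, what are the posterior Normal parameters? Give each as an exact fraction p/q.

obs 1: x=9/4 → posterior Normal(57/28, 9/7)
obs 2: x=1/4 → posterior Normal(29/16, 9/8)
obs 3: x=5/2 → posterior Normal(17/9, 1)
obs 4: x=-8 → posterior Normal(9/10, 9/10)
obs 5: x=-3 → posterior Normal(6/11, 9/11)
obs 6: x=3/2 → posterior Normal(5/8, 3/4)
obs 7: x=-3 → posterior Normal(9/26, 9/13)

mu_0=9/26, tau_0^2=9/13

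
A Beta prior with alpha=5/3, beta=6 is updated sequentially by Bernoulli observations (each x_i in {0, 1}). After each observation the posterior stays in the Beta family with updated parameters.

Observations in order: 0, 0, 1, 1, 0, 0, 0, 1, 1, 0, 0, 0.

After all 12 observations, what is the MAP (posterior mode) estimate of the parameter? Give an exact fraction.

14/53

obs 1: x=0 → posterior Beta(5/3, 7)
obs 2: x=0 → posterior Beta(5/3, 8)
obs 3: x=1 → posterior Beta(8/3, 8)
obs 4: x=1 → posterior Beta(11/3, 8)
obs 5: x=0 → posterior Beta(11/3, 9)
obs 6: x=0 → posterior Beta(11/3, 10)
obs 7: x=0 → posterior Beta(11/3, 11)
obs 8: x=1 → posterior Beta(14/3, 11)
obs 9: x=1 → posterior Beta(17/3, 11)
obs 10: x=0 → posterior Beta(17/3, 12)
obs 11: x=0 → posterior Beta(17/3, 13)
obs 12: x=0 → posterior Beta(17/3, 14)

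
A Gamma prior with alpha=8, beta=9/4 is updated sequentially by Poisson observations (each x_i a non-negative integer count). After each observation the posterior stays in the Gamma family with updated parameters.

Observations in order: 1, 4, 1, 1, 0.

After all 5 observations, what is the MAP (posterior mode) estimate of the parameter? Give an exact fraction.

obs 1: x=1 → posterior Gamma(9, 13/4)
obs 2: x=4 → posterior Gamma(13, 17/4)
obs 3: x=1 → posterior Gamma(14, 21/4)
obs 4: x=1 → posterior Gamma(15, 25/4)
obs 5: x=0 → posterior Gamma(15, 29/4)

56/29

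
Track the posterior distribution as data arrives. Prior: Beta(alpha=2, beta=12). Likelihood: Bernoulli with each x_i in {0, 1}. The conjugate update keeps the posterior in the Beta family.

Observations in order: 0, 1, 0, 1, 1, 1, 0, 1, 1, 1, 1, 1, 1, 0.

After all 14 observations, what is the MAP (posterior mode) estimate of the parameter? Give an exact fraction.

11/26

obs 1: x=0 → posterior Beta(2, 13)
obs 2: x=1 → posterior Beta(3, 13)
obs 3: x=0 → posterior Beta(3, 14)
obs 4: x=1 → posterior Beta(4, 14)
obs 5: x=1 → posterior Beta(5, 14)
obs 6: x=1 → posterior Beta(6, 14)
obs 7: x=0 → posterior Beta(6, 15)
obs 8: x=1 → posterior Beta(7, 15)
obs 9: x=1 → posterior Beta(8, 15)
obs 10: x=1 → posterior Beta(9, 15)
obs 11: x=1 → posterior Beta(10, 15)
obs 12: x=1 → posterior Beta(11, 15)
obs 13: x=1 → posterior Beta(12, 15)
obs 14: x=0 → posterior Beta(12, 16)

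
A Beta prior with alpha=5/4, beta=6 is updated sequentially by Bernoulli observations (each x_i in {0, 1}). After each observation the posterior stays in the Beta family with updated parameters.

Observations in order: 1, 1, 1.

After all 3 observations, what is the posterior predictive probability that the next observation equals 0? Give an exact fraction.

obs 1: x=1 → posterior Beta(9/4, 6)
obs 2: x=1 → posterior Beta(13/4, 6)
obs 3: x=1 → posterior Beta(17/4, 6)

24/41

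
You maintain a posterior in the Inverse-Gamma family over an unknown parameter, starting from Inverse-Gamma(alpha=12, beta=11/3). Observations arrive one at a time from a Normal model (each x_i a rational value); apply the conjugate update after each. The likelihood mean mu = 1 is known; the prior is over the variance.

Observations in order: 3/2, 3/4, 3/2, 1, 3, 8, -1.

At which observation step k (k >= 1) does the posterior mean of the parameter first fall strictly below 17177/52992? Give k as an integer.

k = 2

obs 1: x=3/2 → posterior Inverse-Gamma(25/2, 91/24)
obs 2: x=3/4 → posterior Inverse-Gamma(13, 367/96)
obs 3: x=3/2 → posterior Inverse-Gamma(27/2, 379/96)
obs 4: x=1 → posterior Inverse-Gamma(14, 379/96)
obs 5: x=3 → posterior Inverse-Gamma(29/2, 571/96)
obs 6: x=8 → posterior Inverse-Gamma(15, 2923/96)
obs 7: x=-1 → posterior Inverse-Gamma(31/2, 3115/96)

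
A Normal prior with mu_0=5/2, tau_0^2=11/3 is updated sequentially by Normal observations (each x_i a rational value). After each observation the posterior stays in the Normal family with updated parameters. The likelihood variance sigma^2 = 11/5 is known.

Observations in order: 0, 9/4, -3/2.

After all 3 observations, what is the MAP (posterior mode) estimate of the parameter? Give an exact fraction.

obs 1: x=0 → posterior Normal(15/16, 11/8)
obs 2: x=9/4 → posterior Normal(75/52, 11/13)
obs 3: x=-3/2 → posterior Normal(5/8, 11/18)

5/8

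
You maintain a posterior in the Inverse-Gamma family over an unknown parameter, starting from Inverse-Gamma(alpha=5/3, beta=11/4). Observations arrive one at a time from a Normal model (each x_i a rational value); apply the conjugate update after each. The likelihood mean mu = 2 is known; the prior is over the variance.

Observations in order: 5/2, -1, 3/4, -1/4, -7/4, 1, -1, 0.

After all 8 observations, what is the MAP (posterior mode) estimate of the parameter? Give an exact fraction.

2373/640

obs 1: x=5/2 → posterior Inverse-Gamma(13/6, 23/8)
obs 2: x=-1 → posterior Inverse-Gamma(8/3, 59/8)
obs 3: x=3/4 → posterior Inverse-Gamma(19/6, 261/32)
obs 4: x=-1/4 → posterior Inverse-Gamma(11/3, 171/16)
obs 5: x=-7/4 → posterior Inverse-Gamma(25/6, 567/32)
obs 6: x=1 → posterior Inverse-Gamma(14/3, 583/32)
obs 7: x=-1 → posterior Inverse-Gamma(31/6, 727/32)
obs 8: x=0 → posterior Inverse-Gamma(17/3, 791/32)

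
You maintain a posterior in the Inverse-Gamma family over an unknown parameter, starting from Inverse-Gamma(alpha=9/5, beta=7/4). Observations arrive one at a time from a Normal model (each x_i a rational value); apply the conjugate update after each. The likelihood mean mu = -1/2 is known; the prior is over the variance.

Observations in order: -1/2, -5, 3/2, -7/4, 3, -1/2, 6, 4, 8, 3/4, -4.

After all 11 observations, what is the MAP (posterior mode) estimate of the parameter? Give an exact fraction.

7605/664

obs 1: x=-1/2 → posterior Inverse-Gamma(23/10, 7/4)
obs 2: x=-5 → posterior Inverse-Gamma(14/5, 95/8)
obs 3: x=3/2 → posterior Inverse-Gamma(33/10, 111/8)
obs 4: x=-7/4 → posterior Inverse-Gamma(19/5, 469/32)
obs 5: x=3 → posterior Inverse-Gamma(43/10, 665/32)
obs 6: x=-1/2 → posterior Inverse-Gamma(24/5, 665/32)
obs 7: x=6 → posterior Inverse-Gamma(53/10, 1341/32)
obs 8: x=4 → posterior Inverse-Gamma(29/5, 1665/32)
obs 9: x=8 → posterior Inverse-Gamma(63/10, 2821/32)
obs 10: x=3/4 → posterior Inverse-Gamma(34/5, 1423/16)
obs 11: x=-4 → posterior Inverse-Gamma(73/10, 1521/16)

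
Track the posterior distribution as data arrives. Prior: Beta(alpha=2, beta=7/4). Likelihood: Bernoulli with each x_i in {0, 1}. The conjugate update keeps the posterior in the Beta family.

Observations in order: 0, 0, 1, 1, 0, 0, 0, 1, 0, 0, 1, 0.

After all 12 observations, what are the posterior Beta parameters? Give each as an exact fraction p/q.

obs 1: x=0 → posterior Beta(2, 11/4)
obs 2: x=0 → posterior Beta(2, 15/4)
obs 3: x=1 → posterior Beta(3, 15/4)
obs 4: x=1 → posterior Beta(4, 15/4)
obs 5: x=0 → posterior Beta(4, 19/4)
obs 6: x=0 → posterior Beta(4, 23/4)
obs 7: x=0 → posterior Beta(4, 27/4)
obs 8: x=1 → posterior Beta(5, 27/4)
obs 9: x=0 → posterior Beta(5, 31/4)
obs 10: x=0 → posterior Beta(5, 35/4)
obs 11: x=1 → posterior Beta(6, 35/4)
obs 12: x=0 → posterior Beta(6, 39/4)

alpha=6, beta=39/4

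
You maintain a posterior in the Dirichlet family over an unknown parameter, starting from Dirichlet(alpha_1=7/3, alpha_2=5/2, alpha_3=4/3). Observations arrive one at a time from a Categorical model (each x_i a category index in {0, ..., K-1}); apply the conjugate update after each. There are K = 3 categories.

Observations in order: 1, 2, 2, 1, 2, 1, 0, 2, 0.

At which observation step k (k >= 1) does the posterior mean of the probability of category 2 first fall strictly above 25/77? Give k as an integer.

k = 3

obs 1: x=1 → posterior Dirichlet(7/3, 7/2, 4/3)
obs 2: x=2 → posterior Dirichlet(7/3, 7/2, 7/3)
obs 3: x=2 → posterior Dirichlet(7/3, 7/2, 10/3)
obs 4: x=1 → posterior Dirichlet(7/3, 9/2, 10/3)
obs 5: x=2 → posterior Dirichlet(7/3, 9/2, 13/3)
obs 6: x=1 → posterior Dirichlet(7/3, 11/2, 13/3)
obs 7: x=0 → posterior Dirichlet(10/3, 11/2, 13/3)
obs 8: x=2 → posterior Dirichlet(10/3, 11/2, 16/3)
obs 9: x=0 → posterior Dirichlet(13/3, 11/2, 16/3)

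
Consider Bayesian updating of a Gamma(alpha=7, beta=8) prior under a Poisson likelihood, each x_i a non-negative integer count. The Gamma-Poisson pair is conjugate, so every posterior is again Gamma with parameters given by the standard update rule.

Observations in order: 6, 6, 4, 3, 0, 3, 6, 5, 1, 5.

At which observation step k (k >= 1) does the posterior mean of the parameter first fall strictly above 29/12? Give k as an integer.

k = 8

obs 1: x=6 → posterior Gamma(13, 9)
obs 2: x=6 → posterior Gamma(19, 10)
obs 3: x=4 → posterior Gamma(23, 11)
obs 4: x=3 → posterior Gamma(26, 12)
obs 5: x=0 → posterior Gamma(26, 13)
obs 6: x=3 → posterior Gamma(29, 14)
obs 7: x=6 → posterior Gamma(35, 15)
obs 8: x=5 → posterior Gamma(40, 16)
obs 9: x=1 → posterior Gamma(41, 17)
obs 10: x=5 → posterior Gamma(46, 18)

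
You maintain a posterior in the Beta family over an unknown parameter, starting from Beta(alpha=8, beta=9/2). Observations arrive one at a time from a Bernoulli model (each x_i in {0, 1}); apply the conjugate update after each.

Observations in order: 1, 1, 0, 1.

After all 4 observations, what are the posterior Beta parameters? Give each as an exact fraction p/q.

alpha=11, beta=11/2

obs 1: x=1 → posterior Beta(9, 9/2)
obs 2: x=1 → posterior Beta(10, 9/2)
obs 3: x=0 → posterior Beta(10, 11/2)
obs 4: x=1 → posterior Beta(11, 11/2)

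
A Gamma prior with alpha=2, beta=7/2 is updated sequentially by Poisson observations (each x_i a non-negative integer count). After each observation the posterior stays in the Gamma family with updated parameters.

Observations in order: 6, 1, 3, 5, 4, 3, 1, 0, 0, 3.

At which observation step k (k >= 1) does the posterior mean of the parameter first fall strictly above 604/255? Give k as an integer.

k = 5

obs 1: x=6 → posterior Gamma(8, 9/2)
obs 2: x=1 → posterior Gamma(9, 11/2)
obs 3: x=3 → posterior Gamma(12, 13/2)
obs 4: x=5 → posterior Gamma(17, 15/2)
obs 5: x=4 → posterior Gamma(21, 17/2)
obs 6: x=3 → posterior Gamma(24, 19/2)
obs 7: x=1 → posterior Gamma(25, 21/2)
obs 8: x=0 → posterior Gamma(25, 23/2)
obs 9: x=0 → posterior Gamma(25, 25/2)
obs 10: x=3 → posterior Gamma(28, 27/2)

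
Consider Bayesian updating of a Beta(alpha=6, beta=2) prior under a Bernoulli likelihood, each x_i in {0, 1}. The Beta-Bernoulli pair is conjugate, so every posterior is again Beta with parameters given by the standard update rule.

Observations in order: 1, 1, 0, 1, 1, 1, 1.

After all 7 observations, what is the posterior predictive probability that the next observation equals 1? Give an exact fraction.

obs 1: x=1 → posterior Beta(7, 2)
obs 2: x=1 → posterior Beta(8, 2)
obs 3: x=0 → posterior Beta(8, 3)
obs 4: x=1 → posterior Beta(9, 3)
obs 5: x=1 → posterior Beta(10, 3)
obs 6: x=1 → posterior Beta(11, 3)
obs 7: x=1 → posterior Beta(12, 3)

4/5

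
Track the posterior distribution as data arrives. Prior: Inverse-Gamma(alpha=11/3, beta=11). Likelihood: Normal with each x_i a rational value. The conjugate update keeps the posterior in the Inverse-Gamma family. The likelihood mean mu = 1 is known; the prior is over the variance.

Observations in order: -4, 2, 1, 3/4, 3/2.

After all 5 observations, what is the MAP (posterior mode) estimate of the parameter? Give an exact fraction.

obs 1: x=-4 → posterior Inverse-Gamma(25/6, 47/2)
obs 2: x=2 → posterior Inverse-Gamma(14/3, 24)
obs 3: x=1 → posterior Inverse-Gamma(31/6, 24)
obs 4: x=3/4 → posterior Inverse-Gamma(17/3, 769/32)
obs 5: x=3/2 → posterior Inverse-Gamma(37/6, 773/32)

2319/688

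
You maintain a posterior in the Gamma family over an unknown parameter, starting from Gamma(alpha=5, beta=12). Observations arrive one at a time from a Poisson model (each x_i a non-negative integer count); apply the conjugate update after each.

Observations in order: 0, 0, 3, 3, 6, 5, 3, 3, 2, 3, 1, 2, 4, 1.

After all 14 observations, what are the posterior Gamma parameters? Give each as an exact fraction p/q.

alpha=41, beta=26

obs 1: x=0 → posterior Gamma(5, 13)
obs 2: x=0 → posterior Gamma(5, 14)
obs 3: x=3 → posterior Gamma(8, 15)
obs 4: x=3 → posterior Gamma(11, 16)
obs 5: x=6 → posterior Gamma(17, 17)
obs 6: x=5 → posterior Gamma(22, 18)
obs 7: x=3 → posterior Gamma(25, 19)
obs 8: x=3 → posterior Gamma(28, 20)
obs 9: x=2 → posterior Gamma(30, 21)
obs 10: x=3 → posterior Gamma(33, 22)
obs 11: x=1 → posterior Gamma(34, 23)
obs 12: x=2 → posterior Gamma(36, 24)
obs 13: x=4 → posterior Gamma(40, 25)
obs 14: x=1 → posterior Gamma(41, 26)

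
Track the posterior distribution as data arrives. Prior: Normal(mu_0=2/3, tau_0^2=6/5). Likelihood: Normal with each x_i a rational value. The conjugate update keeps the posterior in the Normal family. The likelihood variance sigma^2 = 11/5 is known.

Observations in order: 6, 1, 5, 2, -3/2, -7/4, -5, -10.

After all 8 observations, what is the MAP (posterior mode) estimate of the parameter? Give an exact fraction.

-109/354

obs 1: x=6 → posterior Normal(130/51, 66/85)
obs 2: x=1 → posterior Normal(148/69, 66/115)
obs 3: x=5 → posterior Normal(238/87, 66/145)
obs 4: x=2 → posterior Normal(274/105, 66/175)
obs 5: x=-3/2 → posterior Normal(247/123, 66/205)
obs 6: x=-7/4 → posterior Normal(431/282, 66/235)
obs 7: x=-5 → posterior Normal(251/318, 66/265)
obs 8: x=-10 → posterior Normal(-109/354, 66/295)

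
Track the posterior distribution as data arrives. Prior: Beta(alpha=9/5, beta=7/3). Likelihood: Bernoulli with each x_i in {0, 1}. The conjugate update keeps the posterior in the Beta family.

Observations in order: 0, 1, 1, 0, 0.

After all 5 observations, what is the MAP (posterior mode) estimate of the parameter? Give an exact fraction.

obs 1: x=0 → posterior Beta(9/5, 10/3)
obs 2: x=1 → posterior Beta(14/5, 10/3)
obs 3: x=1 → posterior Beta(19/5, 10/3)
obs 4: x=0 → posterior Beta(19/5, 13/3)
obs 5: x=0 → posterior Beta(19/5, 16/3)

42/107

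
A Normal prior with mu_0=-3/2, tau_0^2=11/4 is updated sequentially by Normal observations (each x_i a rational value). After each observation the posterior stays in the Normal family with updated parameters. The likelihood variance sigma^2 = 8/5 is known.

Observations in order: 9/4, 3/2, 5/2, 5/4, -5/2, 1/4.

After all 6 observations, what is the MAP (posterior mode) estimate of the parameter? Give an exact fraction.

963/1448

obs 1: x=9/4 → posterior Normal(101/116, 88/87)
obs 2: x=3/2 → posterior Normal(633/568, 44/71)
obs 3: x=5/2 → posterior Normal(1183/788, 88/197)
obs 4: x=5/4 → posterior Normal(81/56, 22/63)
obs 5: x=-5/2 → posterior Normal(227/307, 88/307)
obs 6: x=1/4 → posterior Normal(963/1448, 44/181)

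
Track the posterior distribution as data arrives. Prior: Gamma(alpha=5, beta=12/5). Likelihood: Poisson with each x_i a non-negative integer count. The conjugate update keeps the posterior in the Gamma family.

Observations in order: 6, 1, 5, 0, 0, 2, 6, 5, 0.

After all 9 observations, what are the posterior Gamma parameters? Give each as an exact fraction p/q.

alpha=30, beta=57/5

obs 1: x=6 → posterior Gamma(11, 17/5)
obs 2: x=1 → posterior Gamma(12, 22/5)
obs 3: x=5 → posterior Gamma(17, 27/5)
obs 4: x=0 → posterior Gamma(17, 32/5)
obs 5: x=0 → posterior Gamma(17, 37/5)
obs 6: x=2 → posterior Gamma(19, 42/5)
obs 7: x=6 → posterior Gamma(25, 47/5)
obs 8: x=5 → posterior Gamma(30, 52/5)
obs 9: x=0 → posterior Gamma(30, 57/5)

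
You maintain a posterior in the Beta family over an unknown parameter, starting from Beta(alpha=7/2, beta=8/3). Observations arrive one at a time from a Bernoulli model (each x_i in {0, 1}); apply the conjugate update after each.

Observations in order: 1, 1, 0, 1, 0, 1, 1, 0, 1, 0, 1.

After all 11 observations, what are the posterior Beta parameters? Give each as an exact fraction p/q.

obs 1: x=1 → posterior Beta(9/2, 8/3)
obs 2: x=1 → posterior Beta(11/2, 8/3)
obs 3: x=0 → posterior Beta(11/2, 11/3)
obs 4: x=1 → posterior Beta(13/2, 11/3)
obs 5: x=0 → posterior Beta(13/2, 14/3)
obs 6: x=1 → posterior Beta(15/2, 14/3)
obs 7: x=1 → posterior Beta(17/2, 14/3)
obs 8: x=0 → posterior Beta(17/2, 17/3)
obs 9: x=1 → posterior Beta(19/2, 17/3)
obs 10: x=0 → posterior Beta(19/2, 20/3)
obs 11: x=1 → posterior Beta(21/2, 20/3)

alpha=21/2, beta=20/3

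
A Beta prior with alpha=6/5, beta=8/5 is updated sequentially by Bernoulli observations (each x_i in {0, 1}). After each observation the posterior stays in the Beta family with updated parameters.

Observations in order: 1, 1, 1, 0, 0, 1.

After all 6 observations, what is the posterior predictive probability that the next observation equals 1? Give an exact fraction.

obs 1: x=1 → posterior Beta(11/5, 8/5)
obs 2: x=1 → posterior Beta(16/5, 8/5)
obs 3: x=1 → posterior Beta(21/5, 8/5)
obs 4: x=0 → posterior Beta(21/5, 13/5)
obs 5: x=0 → posterior Beta(21/5, 18/5)
obs 6: x=1 → posterior Beta(26/5, 18/5)

13/22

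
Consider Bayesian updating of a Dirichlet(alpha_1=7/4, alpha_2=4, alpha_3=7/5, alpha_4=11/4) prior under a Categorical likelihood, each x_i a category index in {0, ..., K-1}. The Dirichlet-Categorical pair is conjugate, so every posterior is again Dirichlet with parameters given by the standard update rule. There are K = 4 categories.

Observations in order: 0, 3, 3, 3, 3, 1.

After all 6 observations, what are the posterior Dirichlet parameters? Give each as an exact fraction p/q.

obs 1: x=0 → posterior Dirichlet(11/4, 4, 7/5, 11/4)
obs 2: x=3 → posterior Dirichlet(11/4, 4, 7/5, 15/4)
obs 3: x=3 → posterior Dirichlet(11/4, 4, 7/5, 19/4)
obs 4: x=3 → posterior Dirichlet(11/4, 4, 7/5, 23/4)
obs 5: x=3 → posterior Dirichlet(11/4, 4, 7/5, 27/4)
obs 6: x=1 → posterior Dirichlet(11/4, 5, 7/5, 27/4)

alpha_1=11/4, alpha_2=5, alpha_3=7/5, alpha_4=27/4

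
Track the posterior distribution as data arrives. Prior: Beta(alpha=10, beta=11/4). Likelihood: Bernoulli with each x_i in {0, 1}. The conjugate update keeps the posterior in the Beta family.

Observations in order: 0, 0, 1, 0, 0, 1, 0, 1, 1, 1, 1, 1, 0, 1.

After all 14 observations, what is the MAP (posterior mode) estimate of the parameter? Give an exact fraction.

68/99

obs 1: x=0 → posterior Beta(10, 15/4)
obs 2: x=0 → posterior Beta(10, 19/4)
obs 3: x=1 → posterior Beta(11, 19/4)
obs 4: x=0 → posterior Beta(11, 23/4)
obs 5: x=0 → posterior Beta(11, 27/4)
obs 6: x=1 → posterior Beta(12, 27/4)
obs 7: x=0 → posterior Beta(12, 31/4)
obs 8: x=1 → posterior Beta(13, 31/4)
obs 9: x=1 → posterior Beta(14, 31/4)
obs 10: x=1 → posterior Beta(15, 31/4)
obs 11: x=1 → posterior Beta(16, 31/4)
obs 12: x=1 → posterior Beta(17, 31/4)
obs 13: x=0 → posterior Beta(17, 35/4)
obs 14: x=1 → posterior Beta(18, 35/4)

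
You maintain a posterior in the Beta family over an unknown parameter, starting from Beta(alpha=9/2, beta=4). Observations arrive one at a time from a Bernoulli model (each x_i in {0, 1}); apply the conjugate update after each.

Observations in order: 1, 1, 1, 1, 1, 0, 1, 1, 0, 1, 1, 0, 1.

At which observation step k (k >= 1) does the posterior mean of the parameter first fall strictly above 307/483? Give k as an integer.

obs 1: x=1 → posterior Beta(11/2, 4)
obs 2: x=1 → posterior Beta(13/2, 4)
obs 3: x=1 → posterior Beta(15/2, 4)
obs 4: x=1 → posterior Beta(17/2, 4)
obs 5: x=1 → posterior Beta(19/2, 4)
obs 6: x=0 → posterior Beta(19/2, 5)
obs 7: x=1 → posterior Beta(21/2, 5)
obs 8: x=1 → posterior Beta(23/2, 5)
obs 9: x=0 → posterior Beta(23/2, 6)
obs 10: x=1 → posterior Beta(25/2, 6)
obs 11: x=1 → posterior Beta(27/2, 6)
obs 12: x=0 → posterior Beta(27/2, 7)
obs 13: x=1 → posterior Beta(29/2, 7)

k = 3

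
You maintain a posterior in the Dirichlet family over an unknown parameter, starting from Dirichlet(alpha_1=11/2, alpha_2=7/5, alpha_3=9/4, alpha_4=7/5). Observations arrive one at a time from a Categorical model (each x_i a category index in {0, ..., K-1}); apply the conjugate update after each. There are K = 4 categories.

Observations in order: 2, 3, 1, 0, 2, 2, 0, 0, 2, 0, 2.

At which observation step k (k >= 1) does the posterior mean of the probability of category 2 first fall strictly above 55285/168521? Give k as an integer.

obs 1: x=2 → posterior Dirichlet(11/2, 7/5, 13/4, 7/5)
obs 2: x=3 → posterior Dirichlet(11/2, 7/5, 13/4, 12/5)
obs 3: x=1 → posterior Dirichlet(11/2, 12/5, 13/4, 12/5)
obs 4: x=0 → posterior Dirichlet(13/2, 12/5, 13/4, 12/5)
obs 5: x=2 → posterior Dirichlet(13/2, 12/5, 17/4, 12/5)
obs 6: x=2 → posterior Dirichlet(13/2, 12/5, 21/4, 12/5)
obs 7: x=0 → posterior Dirichlet(15/2, 12/5, 21/4, 12/5)
obs 8: x=0 → posterior Dirichlet(17/2, 12/5, 21/4, 12/5)
obs 9: x=2 → posterior Dirichlet(17/2, 12/5, 25/4, 12/5)
obs 10: x=0 → posterior Dirichlet(19/2, 12/5, 25/4, 12/5)
obs 11: x=2 → posterior Dirichlet(19/2, 12/5, 29/4, 12/5)

k = 11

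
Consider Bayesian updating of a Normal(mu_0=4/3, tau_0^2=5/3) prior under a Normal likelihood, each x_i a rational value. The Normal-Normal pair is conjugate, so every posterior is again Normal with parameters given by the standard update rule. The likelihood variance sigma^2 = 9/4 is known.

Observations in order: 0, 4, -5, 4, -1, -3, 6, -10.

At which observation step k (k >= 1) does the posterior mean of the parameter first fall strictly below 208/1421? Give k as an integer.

k = 6

obs 1: x=0 → posterior Normal(36/47, 45/47)
obs 2: x=4 → posterior Normal(116/67, 45/67)
obs 3: x=-5 → posterior Normal(16/87, 15/29)
obs 4: x=4 → posterior Normal(96/107, 45/107)
obs 5: x=-1 → posterior Normal(76/127, 45/127)
obs 6: x=-3 → posterior Normal(16/147, 15/49)
obs 7: x=6 → posterior Normal(136/167, 45/167)
obs 8: x=-10 → posterior Normal(-64/187, 45/187)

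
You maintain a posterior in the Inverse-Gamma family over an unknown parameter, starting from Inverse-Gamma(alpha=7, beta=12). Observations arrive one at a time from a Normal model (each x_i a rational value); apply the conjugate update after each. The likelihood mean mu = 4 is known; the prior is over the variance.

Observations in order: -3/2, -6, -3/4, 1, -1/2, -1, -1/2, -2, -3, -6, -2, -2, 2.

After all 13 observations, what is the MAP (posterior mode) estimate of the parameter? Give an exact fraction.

obs 1: x=-3/2 → posterior Inverse-Gamma(15/2, 217/8)
obs 2: x=-6 → posterior Inverse-Gamma(8, 617/8)
obs 3: x=-3/4 → posterior Inverse-Gamma(17/2, 2829/32)
obs 4: x=1 → posterior Inverse-Gamma(9, 2973/32)
obs 5: x=-1/2 → posterior Inverse-Gamma(19/2, 3297/32)
obs 6: x=-1 → posterior Inverse-Gamma(10, 3697/32)
obs 7: x=-1/2 → posterior Inverse-Gamma(21/2, 4021/32)
obs 8: x=-2 → posterior Inverse-Gamma(11, 4597/32)
obs 9: x=-3 → posterior Inverse-Gamma(23/2, 5381/32)
obs 10: x=-6 → posterior Inverse-Gamma(12, 6981/32)
obs 11: x=-2 → posterior Inverse-Gamma(25/2, 7557/32)
obs 12: x=-2 → posterior Inverse-Gamma(13, 8133/32)
obs 13: x=2 → posterior Inverse-Gamma(27/2, 8197/32)

8197/464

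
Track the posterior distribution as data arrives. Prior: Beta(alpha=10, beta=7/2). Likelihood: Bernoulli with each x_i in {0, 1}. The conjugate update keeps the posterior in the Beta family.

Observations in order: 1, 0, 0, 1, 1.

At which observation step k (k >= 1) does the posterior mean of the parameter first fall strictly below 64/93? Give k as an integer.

k = 3

obs 1: x=1 → posterior Beta(11, 7/2)
obs 2: x=0 → posterior Beta(11, 9/2)
obs 3: x=0 → posterior Beta(11, 11/2)
obs 4: x=1 → posterior Beta(12, 11/2)
obs 5: x=1 → posterior Beta(13, 11/2)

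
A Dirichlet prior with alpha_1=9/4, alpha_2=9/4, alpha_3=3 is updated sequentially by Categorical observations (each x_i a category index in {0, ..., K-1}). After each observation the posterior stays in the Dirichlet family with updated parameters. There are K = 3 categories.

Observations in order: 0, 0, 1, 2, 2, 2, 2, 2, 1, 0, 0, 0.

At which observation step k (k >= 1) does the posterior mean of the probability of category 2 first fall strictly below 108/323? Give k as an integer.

k = 2

obs 1: x=0 → posterior Dirichlet(13/4, 9/4, 3)
obs 2: x=0 → posterior Dirichlet(17/4, 9/4, 3)
obs 3: x=1 → posterior Dirichlet(17/4, 13/4, 3)
obs 4: x=2 → posterior Dirichlet(17/4, 13/4, 4)
obs 5: x=2 → posterior Dirichlet(17/4, 13/4, 5)
obs 6: x=2 → posterior Dirichlet(17/4, 13/4, 6)
obs 7: x=2 → posterior Dirichlet(17/4, 13/4, 7)
obs 8: x=2 → posterior Dirichlet(17/4, 13/4, 8)
obs 9: x=1 → posterior Dirichlet(17/4, 17/4, 8)
obs 10: x=0 → posterior Dirichlet(21/4, 17/4, 8)
obs 11: x=0 → posterior Dirichlet(25/4, 17/4, 8)
obs 12: x=0 → posterior Dirichlet(29/4, 17/4, 8)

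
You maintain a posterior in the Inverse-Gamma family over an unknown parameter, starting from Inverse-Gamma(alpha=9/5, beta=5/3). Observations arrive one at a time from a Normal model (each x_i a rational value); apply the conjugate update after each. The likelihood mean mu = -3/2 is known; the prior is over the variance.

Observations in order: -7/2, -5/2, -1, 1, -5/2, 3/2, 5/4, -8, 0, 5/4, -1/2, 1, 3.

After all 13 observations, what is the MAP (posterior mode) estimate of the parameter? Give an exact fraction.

13435/2232

obs 1: x=-7/2 → posterior Inverse-Gamma(23/10, 11/3)
obs 2: x=-5/2 → posterior Inverse-Gamma(14/5, 25/6)
obs 3: x=-1 → posterior Inverse-Gamma(33/10, 103/24)
obs 4: x=1 → posterior Inverse-Gamma(19/5, 89/12)
obs 5: x=-5/2 → posterior Inverse-Gamma(43/10, 95/12)
obs 6: x=3/2 → posterior Inverse-Gamma(24/5, 149/12)
obs 7: x=5/4 → posterior Inverse-Gamma(53/10, 1555/96)
obs 8: x=-8 → posterior Inverse-Gamma(29/5, 3583/96)
obs 9: x=0 → posterior Inverse-Gamma(63/10, 3691/96)
obs 10: x=5/4 → posterior Inverse-Gamma(34/5, 2027/48)
obs 11: x=-1/2 → posterior Inverse-Gamma(73/10, 2051/48)
obs 12: x=1 → posterior Inverse-Gamma(39/5, 2201/48)
obs 13: x=3 → posterior Inverse-Gamma(83/10, 2687/48)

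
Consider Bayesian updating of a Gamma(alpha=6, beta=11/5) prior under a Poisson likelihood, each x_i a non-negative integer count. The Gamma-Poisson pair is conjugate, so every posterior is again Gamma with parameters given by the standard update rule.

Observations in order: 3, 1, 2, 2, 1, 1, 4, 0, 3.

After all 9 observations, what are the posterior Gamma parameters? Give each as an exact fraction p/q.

alpha=23, beta=56/5

obs 1: x=3 → posterior Gamma(9, 16/5)
obs 2: x=1 → posterior Gamma(10, 21/5)
obs 3: x=2 → posterior Gamma(12, 26/5)
obs 4: x=2 → posterior Gamma(14, 31/5)
obs 5: x=1 → posterior Gamma(15, 36/5)
obs 6: x=1 → posterior Gamma(16, 41/5)
obs 7: x=4 → posterior Gamma(20, 46/5)
obs 8: x=0 → posterior Gamma(20, 51/5)
obs 9: x=3 → posterior Gamma(23, 56/5)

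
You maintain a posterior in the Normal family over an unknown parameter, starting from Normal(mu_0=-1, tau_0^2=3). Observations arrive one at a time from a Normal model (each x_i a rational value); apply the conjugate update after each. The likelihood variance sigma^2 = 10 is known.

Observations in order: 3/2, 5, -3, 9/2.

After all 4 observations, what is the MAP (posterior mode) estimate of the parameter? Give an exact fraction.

7/11

obs 1: x=3/2 → posterior Normal(-11/26, 30/13)
obs 2: x=5 → posterior Normal(19/32, 15/8)
obs 3: x=-3 → posterior Normal(1/38, 30/19)
obs 4: x=9/2 → posterior Normal(7/11, 15/11)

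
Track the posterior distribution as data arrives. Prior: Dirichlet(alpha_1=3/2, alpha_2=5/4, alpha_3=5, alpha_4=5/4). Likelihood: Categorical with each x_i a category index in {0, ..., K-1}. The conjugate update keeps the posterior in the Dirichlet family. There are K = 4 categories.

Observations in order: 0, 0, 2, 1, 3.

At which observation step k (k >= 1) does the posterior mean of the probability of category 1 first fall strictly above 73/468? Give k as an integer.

obs 1: x=0 → posterior Dirichlet(5/2, 5/4, 5, 5/4)
obs 2: x=0 → posterior Dirichlet(7/2, 5/4, 5, 5/4)
obs 3: x=2 → posterior Dirichlet(7/2, 5/4, 6, 5/4)
obs 4: x=1 → posterior Dirichlet(7/2, 9/4, 6, 5/4)
obs 5: x=3 → posterior Dirichlet(7/2, 9/4, 6, 9/4)

k = 4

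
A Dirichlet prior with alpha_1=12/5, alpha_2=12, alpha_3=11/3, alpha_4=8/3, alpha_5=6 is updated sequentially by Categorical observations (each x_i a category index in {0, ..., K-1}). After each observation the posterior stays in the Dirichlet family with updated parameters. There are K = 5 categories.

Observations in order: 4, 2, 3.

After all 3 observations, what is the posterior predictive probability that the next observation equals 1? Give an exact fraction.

obs 1: x=4 → posterior Dirichlet(12/5, 12, 11/3, 8/3, 7)
obs 2: x=2 → posterior Dirichlet(12/5, 12, 14/3, 8/3, 7)
obs 3: x=3 → posterior Dirichlet(12/5, 12, 14/3, 11/3, 7)

90/223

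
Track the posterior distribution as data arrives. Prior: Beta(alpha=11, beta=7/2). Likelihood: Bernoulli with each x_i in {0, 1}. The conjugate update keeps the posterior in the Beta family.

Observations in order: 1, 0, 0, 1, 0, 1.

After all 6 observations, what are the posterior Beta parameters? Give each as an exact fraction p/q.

alpha=14, beta=13/2

obs 1: x=1 → posterior Beta(12, 7/2)
obs 2: x=0 → posterior Beta(12, 9/2)
obs 3: x=0 → posterior Beta(12, 11/2)
obs 4: x=1 → posterior Beta(13, 11/2)
obs 5: x=0 → posterior Beta(13, 13/2)
obs 6: x=1 → posterior Beta(14, 13/2)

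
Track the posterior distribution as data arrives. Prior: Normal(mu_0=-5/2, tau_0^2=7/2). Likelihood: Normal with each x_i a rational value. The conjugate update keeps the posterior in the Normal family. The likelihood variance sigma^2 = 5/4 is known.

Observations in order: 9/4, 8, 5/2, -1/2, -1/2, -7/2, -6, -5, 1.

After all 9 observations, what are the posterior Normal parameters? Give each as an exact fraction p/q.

mu_0=-37/131, tau_0^2=35/262

obs 1: x=9/4 → posterior Normal(1, 35/38)
obs 2: x=8 → posterior Normal(131/33, 35/66)
obs 3: x=5/2 → posterior Normal(166/47, 35/94)
obs 4: x=-1/2 → posterior Normal(159/61, 35/122)
obs 5: x=-1/2 → posterior Normal(152/75, 7/30)
obs 6: x=-7/2 → posterior Normal(103/89, 35/178)
obs 7: x=-6 → posterior Normal(19/103, 35/206)
obs 8: x=-5 → posterior Normal(-17/39, 35/234)
obs 9: x=1 → posterior Normal(-37/131, 35/262)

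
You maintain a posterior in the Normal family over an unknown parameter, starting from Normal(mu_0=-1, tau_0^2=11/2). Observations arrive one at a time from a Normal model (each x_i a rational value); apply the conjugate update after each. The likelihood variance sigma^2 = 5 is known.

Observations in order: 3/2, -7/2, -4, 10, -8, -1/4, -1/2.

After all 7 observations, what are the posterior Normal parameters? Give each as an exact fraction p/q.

obs 1: x=3/2 → posterior Normal(13/42, 55/21)
obs 2: x=-7/2 → posterior Normal(-1, 55/32)
obs 3: x=-4 → posterior Normal(-76/43, 55/43)
obs 4: x=10 → posterior Normal(17/27, 55/54)
obs 5: x=-8 → posterior Normal(-54/65, 11/13)
obs 6: x=-1/4 → posterior Normal(-227/304, 55/76)
obs 7: x=-1/2 → posterior Normal(-83/116, 55/87)

mu_0=-83/116, tau_0^2=55/87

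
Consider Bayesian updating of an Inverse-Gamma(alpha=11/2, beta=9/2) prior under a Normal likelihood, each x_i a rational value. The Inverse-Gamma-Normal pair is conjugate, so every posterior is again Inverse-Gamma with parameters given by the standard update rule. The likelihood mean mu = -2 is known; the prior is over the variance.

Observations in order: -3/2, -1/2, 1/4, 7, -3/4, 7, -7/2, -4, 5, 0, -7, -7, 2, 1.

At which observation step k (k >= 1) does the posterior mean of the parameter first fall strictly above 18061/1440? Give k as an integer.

k = 9

obs 1: x=-3/2 → posterior Inverse-Gamma(6, 37/8)
obs 2: x=-1/2 → posterior Inverse-Gamma(13/2, 23/4)
obs 3: x=1/4 → posterior Inverse-Gamma(7, 265/32)
obs 4: x=7 → posterior Inverse-Gamma(15/2, 1561/32)
obs 5: x=-3/4 → posterior Inverse-Gamma(8, 793/16)
obs 6: x=7 → posterior Inverse-Gamma(17/2, 1441/16)
obs 7: x=-7/2 → posterior Inverse-Gamma(9, 1459/16)
obs 8: x=-4 → posterior Inverse-Gamma(19/2, 1491/16)
obs 9: x=5 → posterior Inverse-Gamma(10, 1883/16)
obs 10: x=0 → posterior Inverse-Gamma(21/2, 1915/16)
obs 11: x=-7 → posterior Inverse-Gamma(11, 2115/16)
obs 12: x=-7 → posterior Inverse-Gamma(23/2, 2315/16)
obs 13: x=2 → posterior Inverse-Gamma(12, 2443/16)
obs 14: x=1 → posterior Inverse-Gamma(25/2, 2515/16)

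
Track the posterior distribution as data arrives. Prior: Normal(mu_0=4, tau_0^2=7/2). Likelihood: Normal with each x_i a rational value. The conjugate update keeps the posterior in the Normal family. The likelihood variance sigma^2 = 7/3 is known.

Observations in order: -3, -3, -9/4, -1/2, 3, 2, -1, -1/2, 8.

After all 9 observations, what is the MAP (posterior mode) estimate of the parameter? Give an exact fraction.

65/116

obs 1: x=-3 → posterior Normal(-1/5, 7/5)
obs 2: x=-3 → posterior Normal(-5/4, 7/8)
obs 3: x=-9/4 → posterior Normal(-67/44, 7/11)
obs 4: x=-1/2 → posterior Normal(-73/56, 1/2)
obs 5: x=3 → posterior Normal(-37/68, 7/17)
obs 6: x=2 → posterior Normal(-13/80, 7/20)
obs 7: x=-1 → posterior Normal(-25/92, 7/23)
obs 8: x=-1/2 → posterior Normal(-31/104, 7/26)
obs 9: x=8 → posterior Normal(65/116, 7/29)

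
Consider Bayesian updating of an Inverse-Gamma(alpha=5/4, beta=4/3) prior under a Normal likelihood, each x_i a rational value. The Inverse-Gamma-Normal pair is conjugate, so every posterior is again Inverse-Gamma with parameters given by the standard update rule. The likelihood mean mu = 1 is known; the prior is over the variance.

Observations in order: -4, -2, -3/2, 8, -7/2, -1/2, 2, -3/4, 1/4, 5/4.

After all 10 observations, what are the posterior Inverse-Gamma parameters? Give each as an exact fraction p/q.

obs 1: x=-4 → posterior Inverse-Gamma(7/4, 83/6)
obs 2: x=-2 → posterior Inverse-Gamma(9/4, 55/3)
obs 3: x=-3/2 → posterior Inverse-Gamma(11/4, 515/24)
obs 4: x=8 → posterior Inverse-Gamma(13/4, 1103/24)
obs 5: x=-7/2 → posterior Inverse-Gamma(15/4, 673/12)
obs 6: x=-1/2 → posterior Inverse-Gamma(17/4, 1373/24)
obs 7: x=2 → posterior Inverse-Gamma(19/4, 1385/24)
obs 8: x=-3/4 → posterior Inverse-Gamma(21/4, 5687/96)
obs 9: x=1/4 → posterior Inverse-Gamma(23/4, 2857/48)
obs 10: x=5/4 → posterior Inverse-Gamma(25/4, 5717/96)

alpha=25/4, beta=5717/96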